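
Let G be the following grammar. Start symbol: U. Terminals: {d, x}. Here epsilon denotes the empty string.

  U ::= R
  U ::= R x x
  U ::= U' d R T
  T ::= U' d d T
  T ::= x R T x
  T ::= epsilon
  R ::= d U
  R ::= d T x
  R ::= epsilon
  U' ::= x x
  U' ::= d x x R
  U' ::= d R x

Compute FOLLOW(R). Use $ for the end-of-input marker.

FIRST(R) = {epsilon, d}
FIRST(U') = {d, x}
FIRST(U) = {epsilon, d, x}  (via R, R x x, U' d R T)
FIRST(T) = {epsilon, d, x}  (via U' d d T)
FOLLOW(U) includes $ since U is the start symbol.
FOLLOW(U'): in U::=U' d R T, U' is followed by d R T with FIRST {d}; in T::=U' d d T, U' is followed by d d T with FIRST {d}. Thus FOLLOW(U') = {d}.
FOLLOW(U): in R::=d U, the suffix after U is empty, so FOLLOW(U) ⊇ FOLLOW(R) = {$, d, x}. Thus FOLLOW(U) = {$, d, x}.
FOLLOW(T): in U::=U' d R T, the suffix after T is empty, so FOLLOW(T) ⊇ FOLLOW(U) = {$, d, x}; in T::=U' d d T, the suffix after T is empty (adds nothing new); in T::=x R T x, T is followed by x with FIRST {x}; in R::=d T x, T is followed by x with FIRST {x}. Thus FOLLOW(T) = {$, d, x}.
FOLLOW(R): in U::=R, the suffix after R is empty, so FOLLOW(R) ⊇ FOLLOW(U) = {$, d, x}; in U::=R x x, R is followed by x x with FIRST {x}; in U::=U' d R T, R is followed by T with FIRST {epsilon, d, x}; in U::=U' d R T, the suffix after R is nullable, so FOLLOW(R) ⊇ FOLLOW(U) = {$, d, x}; in T::=x R T x, R is followed by T x with FIRST {d, x}; in U'::=d x x R, the suffix after R is empty, so FOLLOW(R) ⊇ FOLLOW(U') = {d}; in U'::=d R x, R is followed by x with FIRST {x}. Thus FOLLOW(R) = {$, d, x}.

{$, d, x}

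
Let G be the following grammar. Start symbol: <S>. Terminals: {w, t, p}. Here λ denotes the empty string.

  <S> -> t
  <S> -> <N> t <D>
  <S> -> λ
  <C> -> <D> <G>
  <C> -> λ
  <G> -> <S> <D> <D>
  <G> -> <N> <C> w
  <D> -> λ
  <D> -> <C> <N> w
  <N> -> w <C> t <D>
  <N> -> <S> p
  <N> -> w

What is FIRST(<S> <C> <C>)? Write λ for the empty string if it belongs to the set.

FIRST(<S>): from <S>->t we get {t}; from <S>-><N> t <D> we get {p, t, w}; from <S>->λ we get {λ}. So FIRST(<S>) = {λ, p, t, w}.
FIRST(<N>): from <N>->w <C> t <D> we get {w}; from <N>-><S> p we get {p, t, w}; from <N>->w we get {w}. So FIRST(<N>) = {p, t, w}.
FIRST(<C>): from <C>-><D> <G> we get {λ, p, t, w}; from <C>->λ we get {λ}. So FIRST(<C>) = {λ, p, t, w}.
FIRST(<D>): from <D>->λ we get {λ}; from <D>-><C> <N> w we get {p, t, w}. So FIRST(<D>) = {λ, p, t, w}.
FIRST(<G>): from <G>-><S> <D> <D> we get {λ, p, t, w}; from <G>-><N> <C> w we get {p, t, w}. So FIRST(<G>) = {λ, p, t, w}.
FIRST(<S> <C> <C>): take FIRST of each symbol in turn, carrying on past any symbol whose FIRST contains λ; result {λ, p, t, w}.

{λ, p, t, w}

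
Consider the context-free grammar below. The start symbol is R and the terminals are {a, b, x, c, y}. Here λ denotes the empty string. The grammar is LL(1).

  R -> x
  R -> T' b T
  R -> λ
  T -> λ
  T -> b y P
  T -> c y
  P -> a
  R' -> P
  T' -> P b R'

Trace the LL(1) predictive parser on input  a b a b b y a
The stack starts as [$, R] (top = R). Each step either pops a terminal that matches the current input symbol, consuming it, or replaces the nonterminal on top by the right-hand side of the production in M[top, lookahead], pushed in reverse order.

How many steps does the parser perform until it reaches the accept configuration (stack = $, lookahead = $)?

14

step 1: stack=$ R  input=a b a b b y a $  — expand R -> T' b T
step 2: stack=$ T b T'  input=a b a b b y a $  — expand T' -> P b R'
step 3: stack=$ T b R' b P  input=a b a b b y a $  — expand P -> a
step 4: stack=$ T b R' b a  input=a b a b b y a $  — match a
step 5: stack=$ T b R' b  input=b a b b y a $  — match b
step 6: stack=$ T b R'  input=a b b y a $  — expand R' -> P
step 7: stack=$ T b P  input=a b b y a $  — expand P -> a
step 8: stack=$ T b a  input=a b b y a $  — match a
step 9: stack=$ T b  input=b b y a $  — match b
step 10: stack=$ T  input=b y a $  — expand T -> b y P
step 11: stack=$ P y b  input=b y a $  — match b
step 12: stack=$ P y  input=y a $  — match y
step 13: stack=$ P  input=a $  — expand P -> a
step 14: stack=$ a  input=a $  — match a
Accept reached after 14 steps.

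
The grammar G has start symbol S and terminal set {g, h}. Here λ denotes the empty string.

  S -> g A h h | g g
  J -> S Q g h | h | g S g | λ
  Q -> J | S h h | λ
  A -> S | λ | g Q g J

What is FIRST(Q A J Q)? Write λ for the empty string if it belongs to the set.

{λ, g, h}

FIRST(S) = {g}
FIRST(J) = {λ, g, h}  (via S Q g h)
FIRST(A) = {λ, g}  (via S)
FIRST(Q) = {λ, g, h}  (via J, S h h)
FIRST(Q A J Q): take FIRST of each symbol in turn, carrying on past any symbol whose FIRST contains λ; result {λ, g, h}.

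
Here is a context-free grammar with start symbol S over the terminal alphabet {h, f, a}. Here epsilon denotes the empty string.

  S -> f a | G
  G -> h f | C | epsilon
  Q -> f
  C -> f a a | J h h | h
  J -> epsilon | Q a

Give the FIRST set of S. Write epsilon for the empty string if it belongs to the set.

{epsilon, f, h}

FIRST(Q) = {f}
FIRST(J) = {epsilon, f}  (via Q a)
FIRST(C) = {f, h}  (via J h h)
FIRST(G) = {epsilon, f, h}  (via C)
FIRST(S) = {epsilon, f, h}  (via G)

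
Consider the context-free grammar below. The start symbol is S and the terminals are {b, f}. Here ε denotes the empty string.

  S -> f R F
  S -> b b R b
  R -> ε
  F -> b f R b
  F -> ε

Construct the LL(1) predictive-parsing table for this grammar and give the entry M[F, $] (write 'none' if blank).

F -> ε

FIRST(S): from S->f R F we get {f}; from S->b b R b we get {b}. So FIRST(S) = {b, f}.
FIRST(R): from R->ε we get {ε}. So FIRST(R) = {ε}.
FIRST(F): from F->b f R b we get {b}; from F->ε we get {ε}. So FIRST(F) = {ε, b}.
FOLLOW(S) includes $ since S is the start symbol.
FOLLOW(S): S appears on no right-hand side. Thus FOLLOW(S) = {$}.
FOLLOW(F): in S->f R F, the suffix after F is empty, so FOLLOW(F) ⊇ FOLLOW(S) = {$}. Thus FOLLOW(F) = {$}.
For F -> b f R b: FIRST(b f R b) = {b}, so it goes in M[F, t] for t ∈ {b}.
For F -> ε: FIRST(ε) = {ε}, so it goes in M[F, t] for t ∈ {}; since ε ∈ FIRST, also for every t ∈ FOLLOW(F) = {$}.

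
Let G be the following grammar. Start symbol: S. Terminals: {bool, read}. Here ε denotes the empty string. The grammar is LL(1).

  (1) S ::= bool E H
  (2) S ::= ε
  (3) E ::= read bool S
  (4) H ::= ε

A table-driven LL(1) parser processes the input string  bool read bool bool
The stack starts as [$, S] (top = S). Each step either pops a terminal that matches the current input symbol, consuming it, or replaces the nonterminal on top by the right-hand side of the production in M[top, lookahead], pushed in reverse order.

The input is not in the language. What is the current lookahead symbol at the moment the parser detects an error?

step 1: stack=$ S  input=bool read bool bool $  — expand S ::= bool E H
step 2: stack=$ H E bool  input=bool read bool bool $  — match bool
step 3: stack=$ H E  input=read bool bool $  — expand E ::= read bool S
step 4: stack=$ H S bool read  input=read bool bool $  — match read
step 5: stack=$ H S bool  input=bool bool $  — match bool
step 6: stack=$ H S  input=bool $  — expand S ::= bool E H
step 7: stack=$ H H E bool  input=bool $  — match bool
step 8: stack=$ H H E  input=$  — error: M[E, $] is empty

$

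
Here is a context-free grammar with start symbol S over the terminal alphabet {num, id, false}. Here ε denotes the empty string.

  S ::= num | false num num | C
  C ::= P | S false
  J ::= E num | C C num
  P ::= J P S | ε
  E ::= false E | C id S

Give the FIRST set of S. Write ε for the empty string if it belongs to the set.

{ε, false, id, num}

FIRST(S) = {ε, false, id, num}  (via C)
FIRST(C) = {ε, false, id, num}  (via P, S false)
FIRST(E) = {false, id, num}  (via C id S)
FIRST(J) = {false, id, num}  (via E num, C C num)
FIRST(P) = {ε, false, id, num}  (via J P S)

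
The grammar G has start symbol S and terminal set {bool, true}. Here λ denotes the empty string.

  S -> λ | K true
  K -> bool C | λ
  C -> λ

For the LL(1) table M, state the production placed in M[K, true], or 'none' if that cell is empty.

FIRST(K): from K->bool C we get {bool}; from K->λ we get {λ}. So FIRST(K) = {λ, bool}.
FIRST(C): from C->λ we get {λ}. So FIRST(C) = {λ}.
FIRST(S): from S->λ we get {λ}; from S->K true we get {bool, true}. So FIRST(S) = {λ, bool, true}.
FOLLOW(S) includes $ since S is the start symbol.
FOLLOW(K): in S->K true, K is followed by true with FIRST {true}. Thus FOLLOW(K) = {true}.
For K -> bool C: FIRST(bool C) = {bool}, so it goes in M[K, t] for t ∈ {bool}.
For K -> λ: FIRST(λ) = {λ}, so it goes in M[K, t] for t ∈ {}; since λ ∈ FIRST, also for every t ∈ FOLLOW(K) = {true}.

K -> λ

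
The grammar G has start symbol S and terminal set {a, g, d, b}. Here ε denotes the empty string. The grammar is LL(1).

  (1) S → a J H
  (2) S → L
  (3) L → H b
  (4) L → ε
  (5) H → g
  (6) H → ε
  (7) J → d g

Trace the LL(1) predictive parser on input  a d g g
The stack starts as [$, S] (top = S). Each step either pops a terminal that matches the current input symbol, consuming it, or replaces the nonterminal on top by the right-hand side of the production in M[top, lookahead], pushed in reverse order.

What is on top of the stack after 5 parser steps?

     Stack    Input      Action
  1  $ S      a d g g $  expand S → a J H
  2  $ H J a  a d g g $  match a
  3  $ H J    d g g $    expand J → d g
  4  $ H g d  d g g $    match d
  5  $ H g    g g $      match g
Stack after step 5: $ H (top = H).

H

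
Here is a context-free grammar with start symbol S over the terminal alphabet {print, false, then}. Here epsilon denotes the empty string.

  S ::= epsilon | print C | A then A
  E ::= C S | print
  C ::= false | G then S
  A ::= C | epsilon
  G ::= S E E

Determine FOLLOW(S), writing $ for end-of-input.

FIRST(S) = {epsilon, false, print, then}  (via A then A)
FIRST(E) = {false, print, then}  (via C S)
FIRST(G) = {false, print, then}  (via S E E)
FIRST(C) = {false, print, then}  (via G then S)
FIRST(A) = {epsilon, false, print, then}  (via C)
FOLLOW(S) includes $ since S is the start symbol.
FOLLOW(G): in C::=G then S, G is followed by then S with FIRST {then}. Thus FOLLOW(G) = {then}.
FOLLOW(E): in G::=S E E (occurrence 1), E is followed by E with FIRST {false, print, then}; in G::=S E E (occurrence 2), the suffix after E is empty, so FOLLOW(E) ⊇ FOLLOW(G) = {then}. Thus FOLLOW(E) = {false, print, then}.
FOLLOW(S): in E::=C S, the suffix after S is empty, so FOLLOW(S) ⊇ FOLLOW(E) = {false, print, then}; in C::=G then S, the suffix after S is empty, so FOLLOW(S) ⊇ FOLLOW(C) = {$, false, print, then}; in G::=S E E, S is followed by E E with FIRST {false, print, then}. Thus FOLLOW(S) = {$, false, print, then}.
FOLLOW(A): in S::=A then A (occurrence 1), A is followed by then A with FIRST {then}; in S::=A then A (occurrence 2), the suffix after A is empty, so FOLLOW(A) ⊇ FOLLOW(S) = {$, false, print, then}. Thus FOLLOW(A) = {$, false, print, then}.
FOLLOW(C): in S::=print C, the suffix after C is empty, so FOLLOW(C) ⊇ FOLLOW(S) = {$, false, print, then}; in E::=C S, C is followed by S with FIRST {epsilon, false, print, then}; in E::=C S, the suffix after C is nullable, so FOLLOW(C) ⊇ FOLLOW(E) = {false, print, then}; in A::=C, the suffix after C is empty, so FOLLOW(C) ⊇ FOLLOW(A) = {$, false, print, then}. Thus FOLLOW(C) = {$, false, print, then}.

{$, false, print, then}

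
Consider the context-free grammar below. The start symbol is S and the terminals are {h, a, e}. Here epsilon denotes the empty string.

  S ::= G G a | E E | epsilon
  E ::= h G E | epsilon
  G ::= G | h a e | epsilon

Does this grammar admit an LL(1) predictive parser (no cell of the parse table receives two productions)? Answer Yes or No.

No

FIRST(S) = {epsilon, a, h}
FIRST(E) = {epsilon, h}
FIRST(G) = {epsilon, h}
FOLLOW(S) = {$}
FOLLOW(E) = {$, h}
FOLLOW(G) = {$, a, h}
Cell M[E, h] receives both E ::= h G E and E ::= epsilon — the grammar is not LL(1).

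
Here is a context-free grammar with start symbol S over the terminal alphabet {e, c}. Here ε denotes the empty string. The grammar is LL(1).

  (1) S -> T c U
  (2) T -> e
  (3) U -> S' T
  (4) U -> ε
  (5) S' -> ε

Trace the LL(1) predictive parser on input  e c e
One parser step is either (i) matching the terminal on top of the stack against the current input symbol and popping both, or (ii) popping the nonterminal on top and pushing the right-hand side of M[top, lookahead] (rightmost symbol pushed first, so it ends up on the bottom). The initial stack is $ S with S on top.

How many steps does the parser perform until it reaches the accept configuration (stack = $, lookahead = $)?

8

     Stack    Input    Action
  1  $ S      e c e $  expand S -> T c U
  2  $ U c T  e c e $  expand T -> e
  3  $ U c e  e c e $  match e
  4  $ U c    c e $    match c
  5  $ U      e $      expand U -> S' T
  6  $ T S'   e $      expand S' -> ε
  7  $ T      e $      expand T -> e
  8  $ e      e $      match e
Accept reached after 8 steps.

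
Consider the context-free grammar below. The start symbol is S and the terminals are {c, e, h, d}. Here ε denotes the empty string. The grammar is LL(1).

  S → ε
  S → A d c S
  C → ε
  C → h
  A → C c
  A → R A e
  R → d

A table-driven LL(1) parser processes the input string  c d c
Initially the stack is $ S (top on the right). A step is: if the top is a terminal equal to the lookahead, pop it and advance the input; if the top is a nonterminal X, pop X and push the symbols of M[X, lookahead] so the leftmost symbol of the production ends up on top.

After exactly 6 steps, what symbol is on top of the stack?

S

step 1: stack=$ S  input=c d c $  — expand S → A d c S
step 2: stack=$ S c d A  input=c d c $  — expand A → C c
step 3: stack=$ S c d c C  input=c d c $  — expand C → ε
step 4: stack=$ S c d c  input=c d c $  — match c
step 5: stack=$ S c d  input=d c $  — match d
step 6: stack=$ S c  input=c $  — match c
Stack after step 6: $ S (top = S).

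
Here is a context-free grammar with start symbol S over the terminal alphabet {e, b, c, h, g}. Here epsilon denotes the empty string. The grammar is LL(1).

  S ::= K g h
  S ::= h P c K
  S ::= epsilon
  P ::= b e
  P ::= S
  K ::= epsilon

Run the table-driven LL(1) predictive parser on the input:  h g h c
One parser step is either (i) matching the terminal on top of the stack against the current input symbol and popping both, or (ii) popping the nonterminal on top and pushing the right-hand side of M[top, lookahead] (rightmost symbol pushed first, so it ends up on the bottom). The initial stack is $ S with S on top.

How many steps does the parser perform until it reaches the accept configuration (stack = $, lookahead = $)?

9

step 1: stack=$ S  input=h g h c $  — expand S ::= h P c K
step 2: stack=$ K c P h  input=h g h c $  — match h
step 3: stack=$ K c P  input=g h c $  — expand P ::= S
step 4: stack=$ K c S  input=g h c $  — expand S ::= K g h
step 5: stack=$ K c h g K  input=g h c $  — expand K ::= epsilon
step 6: stack=$ K c h g  input=g h c $  — match g
step 7: stack=$ K c h  input=h c $  — match h
step 8: stack=$ K c  input=c $  — match c
step 9: stack=$ K  input=$  — expand K ::= epsilon
Accept reached after 9 steps.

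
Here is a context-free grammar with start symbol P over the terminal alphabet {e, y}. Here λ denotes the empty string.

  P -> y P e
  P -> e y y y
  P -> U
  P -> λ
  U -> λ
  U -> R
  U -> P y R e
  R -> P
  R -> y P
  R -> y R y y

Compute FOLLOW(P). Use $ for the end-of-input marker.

{$, e, y}

FIRST(P): from P->y P e we get {y}; from P->e y y y we get {e}; from P->U we get {λ, e, y}; from P->λ we get {λ}. So FIRST(P) = {λ, e, y}.
FIRST(R): from R->P we get {λ, e, y}; from R->y P we get {y}; from R->y R y y we get {y}. So FIRST(R) = {λ, e, y}.
FIRST(U): from U->λ we get {λ}; from U->R we get {λ, e, y}; from U->P y R e we get {e, y}. So FIRST(U) = {λ, e, y}.
FOLLOW(P) includes $ since P is the start symbol.
FOLLOW(P): in P->y P e, P is followed by e with FIRST {e}; in U->P y R e, P is followed by y R e with FIRST {y}; in R->P, the suffix after P is empty, so FOLLOW(P) ⊇ FOLLOW(R) = {$, e, y}; in R->y P, the suffix after P is empty, so FOLLOW(P) ⊇ FOLLOW(R) = {$, e, y}. Thus FOLLOW(P) = {$, e, y}.
FOLLOW(U): in P->U, the suffix after U is empty, so FOLLOW(U) ⊇ FOLLOW(P) = {$, e, y}. Thus FOLLOW(U) = {$, e, y}.
FOLLOW(R): in U->R, the suffix after R is empty, so FOLLOW(R) ⊇ FOLLOW(U) = {$, e, y}; in U->P y R e, R is followed by e with FIRST {e}; in R->y R y y, R is followed by y y with FIRST {y}. Thus FOLLOW(R) = {$, e, y}.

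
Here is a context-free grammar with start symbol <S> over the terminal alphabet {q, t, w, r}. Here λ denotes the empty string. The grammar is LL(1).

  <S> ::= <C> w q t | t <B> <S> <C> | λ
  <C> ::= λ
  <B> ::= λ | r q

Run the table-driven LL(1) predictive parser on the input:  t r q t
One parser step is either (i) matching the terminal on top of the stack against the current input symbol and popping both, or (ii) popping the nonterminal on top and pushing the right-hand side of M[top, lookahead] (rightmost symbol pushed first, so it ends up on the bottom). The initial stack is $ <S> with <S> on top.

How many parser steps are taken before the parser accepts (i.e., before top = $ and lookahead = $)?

11

step 1: stack=$ <S>  input=t r q t $  — expand <S> ::= t <B> <S> <C>
step 2: stack=$ <C> <S> <B> t  input=t r q t $  — match t
step 3: stack=$ <C> <S> <B>  input=r q t $  — expand <B> ::= r q
step 4: stack=$ <C> <S> q r  input=r q t $  — match r
step 5: stack=$ <C> <S> q  input=q t $  — match q
step 6: stack=$ <C> <S>  input=t $  — expand <S> ::= t <B> <S> <C>
step 7: stack=$ <C> <C> <S> <B> t  input=t $  — match t
step 8: stack=$ <C> <C> <S> <B>  input=$  — expand <B> ::= λ
step 9: stack=$ <C> <C> <S>  input=$  — expand <S> ::= λ
step 10: stack=$ <C> <C>  input=$  — expand <C> ::= λ
step 11: stack=$ <C>  input=$  — expand <C> ::= λ
Accept reached after 11 steps.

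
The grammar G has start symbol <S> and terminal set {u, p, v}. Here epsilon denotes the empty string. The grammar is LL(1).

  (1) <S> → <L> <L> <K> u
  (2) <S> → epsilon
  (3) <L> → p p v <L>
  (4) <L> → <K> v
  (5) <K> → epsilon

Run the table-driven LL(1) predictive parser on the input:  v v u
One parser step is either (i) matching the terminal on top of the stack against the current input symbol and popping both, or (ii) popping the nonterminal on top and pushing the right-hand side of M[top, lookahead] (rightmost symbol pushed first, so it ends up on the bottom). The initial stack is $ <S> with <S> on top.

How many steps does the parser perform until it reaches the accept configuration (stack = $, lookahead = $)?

9

step 1: stack=$ <S>  input=v v u $  — expand <S> → <L> <L> <K> u
step 2: stack=$ u <K> <L> <L>  input=v v u $  — expand <L> → <K> v
step 3: stack=$ u <K> <L> v <K>  input=v v u $  — expand <K> → epsilon
step 4: stack=$ u <K> <L> v  input=v v u $  — match v
step 5: stack=$ u <K> <L>  input=v u $  — expand <L> → <K> v
step 6: stack=$ u <K> v <K>  input=v u $  — expand <K> → epsilon
step 7: stack=$ u <K> v  input=v u $  — match v
step 8: stack=$ u <K>  input=u $  — expand <K> → epsilon
step 9: stack=$ u  input=u $  — match u
Accept reached after 9 steps.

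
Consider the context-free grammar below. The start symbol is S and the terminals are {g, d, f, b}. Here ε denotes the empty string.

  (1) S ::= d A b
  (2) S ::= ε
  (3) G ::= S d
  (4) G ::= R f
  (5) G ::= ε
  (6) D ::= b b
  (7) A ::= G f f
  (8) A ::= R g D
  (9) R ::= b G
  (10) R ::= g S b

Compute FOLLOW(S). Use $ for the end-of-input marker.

FIRST(S) = {ε, d}
FIRST(D) = {b}
FIRST(R) = {b, g}
FIRST(G) = {ε, b, d, g}  (via S d, R f)
FIRST(A) = {b, d, f, g}  (via G f f, R g D)
FOLLOW(S) includes $ since S is the start symbol.
FOLLOW(S): in G::=S d, S is followed by d with FIRST {d}; in R::=g S b, S is followed by b with FIRST {b}. Thus FOLLOW(S) = {$, b, d}.
FOLLOW(A): in S::=d A b, A is followed by b with FIRST {b}. Thus FOLLOW(A) = {b}.
FOLLOW(D): in A::=R g D, the suffix after D is empty, so FOLLOW(D) ⊇ FOLLOW(A) = {b}. Thus FOLLOW(D) = {b}.
FOLLOW(R): in G::=R f, R is followed by f with FIRST {f}; in A::=R g D, R is followed by g D with FIRST {g}. Thus FOLLOW(R) = {f, g}.
FOLLOW(G): in A::=G f f, G is followed by f f with FIRST {f}; in R::=b G, the suffix after G is empty, so FOLLOW(G) ⊇ FOLLOW(R) = {f, g}. Thus FOLLOW(G) = {f, g}.

{$, b, d}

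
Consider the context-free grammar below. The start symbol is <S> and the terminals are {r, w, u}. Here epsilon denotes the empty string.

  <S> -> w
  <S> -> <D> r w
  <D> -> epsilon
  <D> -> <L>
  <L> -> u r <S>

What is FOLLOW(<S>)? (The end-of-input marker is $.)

FIRST(<L>) = {u}
FIRST(<D>) = {epsilon, u}  (via <L>)
FIRST(<S>) = {r, u, w}  (via <D> r w)
FOLLOW(<S>) includes $ since <S> is the start symbol.
FOLLOW(<D>): in <S>-><D> r w, <D> is followed by r w with FIRST {r}. Thus FOLLOW(<D>) = {r}.
FOLLOW(<L>): in <D>-><L>, the suffix after <L> is empty, so FOLLOW(<L>) ⊇ FOLLOW(<D>) = {r}. Thus FOLLOW(<L>) = {r}.
FOLLOW(<S>): in <L>->u r <S>, the suffix after <S> is empty, so FOLLOW(<S>) ⊇ FOLLOW(<L>) = {r}. Thus FOLLOW(<S>) = {$, r}.

{$, r}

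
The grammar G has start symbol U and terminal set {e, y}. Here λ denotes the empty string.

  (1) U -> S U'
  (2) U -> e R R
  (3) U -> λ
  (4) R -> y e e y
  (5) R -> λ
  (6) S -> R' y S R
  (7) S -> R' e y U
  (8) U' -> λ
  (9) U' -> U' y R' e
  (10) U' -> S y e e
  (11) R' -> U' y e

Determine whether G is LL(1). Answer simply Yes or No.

FIRST(U) = {λ, e, y}
FIRST(R) = {λ, y}
FIRST(S) = {y}
FIRST(U') = {λ, y}
FIRST(R') = {y}
FOLLOW(U) = {$, y}
FOLLOW(R) = {$, y}
FOLLOW(S) = {$, y}
FOLLOW(U') = {$, y}
FOLLOW(R') = {e, y}
Cell M[R, y] receives both R -> y e e y and R -> λ — the grammar is not LL(1).

No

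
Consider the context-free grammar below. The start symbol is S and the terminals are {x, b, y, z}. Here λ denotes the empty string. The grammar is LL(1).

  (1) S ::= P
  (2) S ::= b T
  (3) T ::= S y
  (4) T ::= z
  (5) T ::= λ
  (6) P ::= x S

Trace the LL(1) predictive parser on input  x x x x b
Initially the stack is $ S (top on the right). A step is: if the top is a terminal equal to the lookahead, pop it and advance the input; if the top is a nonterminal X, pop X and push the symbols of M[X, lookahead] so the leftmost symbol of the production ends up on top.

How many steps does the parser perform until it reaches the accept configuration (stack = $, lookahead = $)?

15

      Stack  Input        Action
   1  $ S    x x x x b $  expand S ::= P
   2  $ P    x x x x b $  expand P ::= x S
   3  $ S x  x x x x b $  match x
   4  $ S    x x x b $    expand S ::= P
   5  $ P    x x x b $    expand P ::= x S
   6  $ S x  x x x b $    match x
   7  $ S    x x b $      expand S ::= P
   8  $ P    x x b $      expand P ::= x S
   9  $ S x  x x b $      match x
  10  $ S    x b $        expand S ::= P
  11  $ P    x b $        expand P ::= x S
  12  $ S x  x b $        match x
  13  $ S    b $          expand S ::= b T
  14  $ T b  b $          match b
  15  $ T    $            expand T ::= λ
Accept reached after 15 steps.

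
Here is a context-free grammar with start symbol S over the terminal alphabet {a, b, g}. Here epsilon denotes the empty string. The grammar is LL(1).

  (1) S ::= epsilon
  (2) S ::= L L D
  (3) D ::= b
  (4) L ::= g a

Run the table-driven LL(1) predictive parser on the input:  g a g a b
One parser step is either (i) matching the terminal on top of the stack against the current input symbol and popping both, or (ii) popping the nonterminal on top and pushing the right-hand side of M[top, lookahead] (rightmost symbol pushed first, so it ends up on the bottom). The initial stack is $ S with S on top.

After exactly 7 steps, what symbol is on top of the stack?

D

     Stack      Input        Action
  1  $ S        g a g a b $  expand S ::= L L D
  2  $ D L L    g a g a b $  expand L ::= g a
  3  $ D L a g  g a g a b $  match g
  4  $ D L a    a g a b $    match a
  5  $ D L      g a b $      expand L ::= g a
  6  $ D a g    g a b $      match g
  7  $ D a      a b $        match a
Stack after step 7: $ D (top = D).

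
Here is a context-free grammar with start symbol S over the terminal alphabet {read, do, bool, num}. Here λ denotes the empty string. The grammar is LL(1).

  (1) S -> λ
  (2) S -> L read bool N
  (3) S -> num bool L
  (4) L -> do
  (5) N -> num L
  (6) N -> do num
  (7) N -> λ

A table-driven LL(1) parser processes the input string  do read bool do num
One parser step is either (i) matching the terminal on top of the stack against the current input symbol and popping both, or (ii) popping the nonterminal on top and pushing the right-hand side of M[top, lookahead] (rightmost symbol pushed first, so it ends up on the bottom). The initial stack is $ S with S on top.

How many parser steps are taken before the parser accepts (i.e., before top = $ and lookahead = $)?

8

step 1: stack=$ S  input=do read bool do num $  — expand S -> L read bool N
step 2: stack=$ N bool read L  input=do read bool do num $  — expand L -> do
step 3: stack=$ N bool read do  input=do read bool do num $  — match do
step 4: stack=$ N bool read  input=read bool do num $  — match read
step 5: stack=$ N bool  input=bool do num $  — match bool
step 6: stack=$ N  input=do num $  — expand N -> do num
step 7: stack=$ num do  input=do num $  — match do
step 8: stack=$ num  input=num $  — match num
Accept reached after 8 steps.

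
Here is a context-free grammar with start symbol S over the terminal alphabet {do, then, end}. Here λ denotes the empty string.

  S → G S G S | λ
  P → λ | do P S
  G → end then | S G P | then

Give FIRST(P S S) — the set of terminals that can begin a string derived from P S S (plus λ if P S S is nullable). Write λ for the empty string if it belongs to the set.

{λ, do, end, then}

FIRST(P): from P→λ we get {λ}; from P→do P S we get {do}. So FIRST(P) = {λ, do}.
FIRST(S): from S→G S G S we get {end, then}; from S→λ we get {λ}. So FIRST(S) = {λ, end, then}.
FIRST(G): from G→end then we get {end}; from G→S G P we get {end, then}; from G→then we get {then}. So FIRST(G) = {end, then}.
FIRST(P S S): take FIRST of each symbol in turn, carrying on past any symbol whose FIRST contains λ; result {λ, do, end, then}.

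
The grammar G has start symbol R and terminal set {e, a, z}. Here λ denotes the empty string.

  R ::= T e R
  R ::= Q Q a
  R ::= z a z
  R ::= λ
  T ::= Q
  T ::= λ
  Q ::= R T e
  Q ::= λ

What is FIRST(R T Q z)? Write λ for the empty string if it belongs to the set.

FIRST(R): from R::=T e R we get {a, e, z}; from R::=Q Q a we get {a, e, z}; from R::=z a z we get {z}; from R::=λ we get {λ}. So FIRST(R) = {λ, a, e, z}.
FIRST(T): from T::=Q we get {λ, a, e, z}; from T::=λ we get {λ}. So FIRST(T) = {λ, a, e, z}.
FIRST(Q): from Q::=R T e we get {a, e, z}; from Q::=λ we get {λ}. So FIRST(Q) = {λ, a, e, z}.
FIRST(R T Q z): take FIRST of each symbol in turn, carrying on past any symbol whose FIRST contains λ; result {a, e, z}.

{a, e, z}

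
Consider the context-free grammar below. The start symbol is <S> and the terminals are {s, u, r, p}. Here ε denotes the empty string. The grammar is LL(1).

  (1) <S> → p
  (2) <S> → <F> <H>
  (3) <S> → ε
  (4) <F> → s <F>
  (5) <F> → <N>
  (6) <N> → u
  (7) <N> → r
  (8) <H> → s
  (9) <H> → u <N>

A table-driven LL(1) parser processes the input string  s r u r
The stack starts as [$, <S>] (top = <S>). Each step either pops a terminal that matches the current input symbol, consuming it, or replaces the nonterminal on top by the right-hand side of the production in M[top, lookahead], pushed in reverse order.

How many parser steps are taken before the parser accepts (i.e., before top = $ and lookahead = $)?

10

      Stack        Input      Action
   1  $ <S>        s r u r $  expand <S> → <F> <H>
   2  $ <H> <F>    s r u r $  expand <F> → s <F>
   3  $ <H> <F> s  s r u r $  match s
   4  $ <H> <F>    r u r $    expand <F> → <N>
   5  $ <H> <N>    r u r $    expand <N> → r
   6  $ <H> r      r u r $    match r
   7  $ <H>        u r $      expand <H> → u <N>
   8  $ <N> u      u r $      match u
   9  $ <N>        r $        expand <N> → r
  10  $ r          r $        match r
Accept reached after 10 steps.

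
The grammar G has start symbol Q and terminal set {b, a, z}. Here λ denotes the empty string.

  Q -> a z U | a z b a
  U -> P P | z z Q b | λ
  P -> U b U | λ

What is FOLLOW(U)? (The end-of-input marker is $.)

{$, b, z}

FIRST(Q) = {a}
FIRST(U) = {λ, b, z}  (via P P)
FIRST(P) = {λ, b, z}  (via U b U)
FOLLOW(Q) includes $ since Q is the start symbol.
FOLLOW(Q): in U->z z Q b, Q is followed by b with FIRST {b}. Thus FOLLOW(Q) = {$, b}.
FOLLOW(U): in Q->a z U, the suffix after U is empty, so FOLLOW(U) ⊇ FOLLOW(Q) = {$, b}; in P->U b U (occurrence 1), U is followed by b U with FIRST {b}; in P->U b U (occurrence 2), the suffix after U is empty, so FOLLOW(U) ⊇ FOLLOW(P) = {$, b, z}. Thus FOLLOW(U) = {$, b, z}.
FOLLOW(P): in U->P P (occurrence 1), P is followed by P with FIRST {λ, b, z}; in U->P P (occurrence 1), the suffix after P is nullable, so FOLLOW(P) ⊇ FOLLOW(U) = {$, b, z}; in U->P P (occurrence 2), the suffix after P is empty, so FOLLOW(P) ⊇ FOLLOW(U) = {$, b, z}. Thus FOLLOW(P) = {$, b, z}.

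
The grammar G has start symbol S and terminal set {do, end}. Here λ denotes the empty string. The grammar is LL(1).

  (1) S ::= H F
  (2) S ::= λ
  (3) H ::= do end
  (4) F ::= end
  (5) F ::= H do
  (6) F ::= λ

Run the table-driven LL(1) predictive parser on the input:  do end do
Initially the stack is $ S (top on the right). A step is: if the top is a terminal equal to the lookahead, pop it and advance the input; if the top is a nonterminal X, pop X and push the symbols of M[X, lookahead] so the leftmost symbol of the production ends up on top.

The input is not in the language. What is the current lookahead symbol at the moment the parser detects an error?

$

step 1: stack=$ S  input=do end do $  — expand S ::= H F
step 2: stack=$ F H  input=do end do $  — expand H ::= do end
step 3: stack=$ F end do  input=do end do $  — match do
step 4: stack=$ F end  input=end do $  — match end
step 5: stack=$ F  input=do $  — expand F ::= H do
step 6: stack=$ do H  input=do $  — expand H ::= do end
step 7: stack=$ do end do  input=do $  — match do
step 8: stack=$ do end  input=$  — error: top is terminal end but lookahead is $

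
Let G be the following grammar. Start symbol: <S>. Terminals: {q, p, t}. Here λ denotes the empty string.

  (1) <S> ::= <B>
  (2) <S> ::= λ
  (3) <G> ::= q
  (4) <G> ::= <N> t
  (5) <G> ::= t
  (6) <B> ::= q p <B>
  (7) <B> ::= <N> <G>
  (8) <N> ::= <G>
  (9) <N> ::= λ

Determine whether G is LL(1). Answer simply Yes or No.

No

FIRST(<S>) = {λ, q, t}
FIRST(<G>) = {q, t}
FIRST(<B>) = {q, t}
FIRST(<N>) = {λ, q, t}
FOLLOW(<S>) = {$}
FOLLOW(<G>) = {$, q, t}
FOLLOW(<B>) = {$}
FOLLOW(<N>) = {q, t}
Cell M[<B>, q] receives both <B> ::= q p <B> and <B> ::= <N> <G> — the grammar is not LL(1).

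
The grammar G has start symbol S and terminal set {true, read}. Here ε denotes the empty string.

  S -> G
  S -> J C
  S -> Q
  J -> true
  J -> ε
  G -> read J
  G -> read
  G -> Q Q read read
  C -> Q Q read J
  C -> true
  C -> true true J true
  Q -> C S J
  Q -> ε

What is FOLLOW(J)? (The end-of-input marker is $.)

FIRST(J) = {ε, true}
FIRST(S) = {ε, read, true}  (via G, J C, Q)
FIRST(G) = {read, true}  (via Q Q read read)
FIRST(C) = {read, true}  (via Q Q read J)
FIRST(Q) = {ε, read, true}  (via C S J)
FOLLOW(S) includes $ since S is the start symbol.
FOLLOW(S): in Q->C S J, S is followed by J with FIRST {ε, true}; in Q->C S J, the suffix after S is nullable, so FOLLOW(S) ⊇ FOLLOW(Q) = {$, read, true}. Thus FOLLOW(S) = {$, read, true}.
FOLLOW(G): in S->G, the suffix after G is empty, so FOLLOW(G) ⊇ FOLLOW(S) = {$, read, true}. Thus FOLLOW(G) = {$, read, true}.
FOLLOW(Q): in S->Q, the suffix after Q is empty, so FOLLOW(Q) ⊇ FOLLOW(S) = {$, read, true}; in G->Q Q read read (occurrence 1), Q is followed by Q read read with FIRST {read, true}; in G->Q Q read read (occurrence 2), Q is followed by read read with FIRST {read}; in C->Q Q read J (occurrence 1), Q is followed by Q read J with FIRST {read, true}; in C->Q Q read J (occurrence 2), Q is followed by read J with FIRST {read}. Thus FOLLOW(Q) = {$, read, true}.
FOLLOW(C): in S->J C, the suffix after C is empty, so FOLLOW(C) ⊇ FOLLOW(S) = {$, read, true}; in Q->C S J, C is followed by S J with FIRST {ε, read, true}; in Q->C S J, the suffix after C is nullable, so FOLLOW(C) ⊇ FOLLOW(Q) = {$, read, true}. Thus FOLLOW(C) = {$, read, true}.
FOLLOW(J): in S->J C, J is followed by C with FIRST {read, true}; in G->read J, the suffix after J is empty, so FOLLOW(J) ⊇ FOLLOW(G) = {$, read, true}; in C->Q Q read J, the suffix after J is empty, so FOLLOW(J) ⊇ FOLLOW(C) = {$, read, true}; in C->true true J true, J is followed by true with FIRST {true}; in Q->C S J, the suffix after J is empty, so FOLLOW(J) ⊇ FOLLOW(Q) = {$, read, true}. Thus FOLLOW(J) = {$, read, true}.

{$, read, true}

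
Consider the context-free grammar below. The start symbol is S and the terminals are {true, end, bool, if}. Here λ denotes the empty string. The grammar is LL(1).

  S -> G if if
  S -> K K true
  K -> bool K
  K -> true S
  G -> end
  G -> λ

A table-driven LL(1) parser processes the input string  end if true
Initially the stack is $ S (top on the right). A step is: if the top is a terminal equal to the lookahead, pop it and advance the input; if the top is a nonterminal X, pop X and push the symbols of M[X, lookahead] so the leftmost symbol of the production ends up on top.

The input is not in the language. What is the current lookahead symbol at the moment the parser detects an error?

true

     Stack        Input          Action
  1  $ S          end if true $  expand S -> G if if
  2  $ if if G    end if true $  expand G -> end
  3  $ if if end  end if true $  match end
  4  $ if if      if true $      match if
  5  $ if         true $         error: top is terminal if but lookahead is true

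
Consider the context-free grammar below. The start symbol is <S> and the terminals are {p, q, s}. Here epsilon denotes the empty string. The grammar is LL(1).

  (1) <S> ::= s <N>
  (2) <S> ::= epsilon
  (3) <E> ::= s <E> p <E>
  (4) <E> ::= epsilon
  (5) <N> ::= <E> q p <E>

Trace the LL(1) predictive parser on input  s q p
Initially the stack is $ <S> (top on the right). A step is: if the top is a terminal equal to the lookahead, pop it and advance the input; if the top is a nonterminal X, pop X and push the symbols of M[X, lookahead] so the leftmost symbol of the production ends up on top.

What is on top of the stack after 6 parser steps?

step 1: stack=$ <S>  input=s q p $  — expand <S> ::= s <N>
step 2: stack=$ <N> s  input=s q p $  — match s
step 3: stack=$ <N>  input=q p $  — expand <N> ::= <E> q p <E>
step 4: stack=$ <E> p q <E>  input=q p $  — expand <E> ::= epsilon
step 5: stack=$ <E> p q  input=q p $  — match q
step 6: stack=$ <E> p  input=p $  — match p
Stack after step 6: $ <E> (top = <E>).

<E>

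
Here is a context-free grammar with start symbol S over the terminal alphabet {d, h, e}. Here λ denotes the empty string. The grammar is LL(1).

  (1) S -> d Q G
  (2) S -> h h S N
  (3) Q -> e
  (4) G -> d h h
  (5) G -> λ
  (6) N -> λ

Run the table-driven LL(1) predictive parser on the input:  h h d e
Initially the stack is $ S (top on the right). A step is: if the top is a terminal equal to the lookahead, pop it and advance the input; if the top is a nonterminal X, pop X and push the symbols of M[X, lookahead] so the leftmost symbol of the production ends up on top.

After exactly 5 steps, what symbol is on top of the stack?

     Stack      Input      Action
  1  $ S        h h d e $  expand S -> h h S N
  2  $ N S h h  h h d e $  match h
  3  $ N S h    h d e $    match h
  4  $ N S      d e $      expand S -> d Q G
  5  $ N G Q d  d e $      match d
Stack after step 5: $ N G Q (top = Q).

Q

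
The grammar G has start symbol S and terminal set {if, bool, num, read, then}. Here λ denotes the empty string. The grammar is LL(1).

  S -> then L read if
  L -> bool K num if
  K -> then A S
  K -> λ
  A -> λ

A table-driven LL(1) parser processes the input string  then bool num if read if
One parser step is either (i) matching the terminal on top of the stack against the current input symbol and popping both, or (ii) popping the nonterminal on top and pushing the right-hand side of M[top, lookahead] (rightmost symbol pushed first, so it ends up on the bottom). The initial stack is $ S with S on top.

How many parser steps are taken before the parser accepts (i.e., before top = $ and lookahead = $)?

9

     Stack                    Input                       Action
  1  $ S                      then bool num if read if $  expand S -> then L read if
  2  $ if read L then         then bool num if read if $  match then
  3  $ if read L              bool num if read if $       expand L -> bool K num if
  4  $ if read if num K bool  bool num if read if $       match bool
  5  $ if read if num K       num if read if $            expand K -> λ
  6  $ if read if num         num if read if $            match num
  7  $ if read if             if read if $                match if
  8  $ if read                read if $                   match read
  9  $ if                     if $                        match if
Accept reached after 9 steps.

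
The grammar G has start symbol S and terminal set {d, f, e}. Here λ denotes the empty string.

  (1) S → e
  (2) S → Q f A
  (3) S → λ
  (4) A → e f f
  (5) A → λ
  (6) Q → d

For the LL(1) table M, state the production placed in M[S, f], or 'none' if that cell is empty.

none

FIRST(A) = {λ, e}
FIRST(Q) = {d}
FIRST(S) = {λ, d, e}  (via Q f A)
FOLLOW(S) includes $ since S is the start symbol.
FOLLOW(S): S appears on no right-hand side. Thus FOLLOW(S) = {$}.
For S → e: FIRST(e) = {e}, so it goes in M[S, t] for t ∈ {e}.
For S → Q f A: FIRST(Q f A) = {d}, so it goes in M[S, t] for t ∈ {d}.
For S → λ: FIRST(λ) = {λ}, so it goes in M[S, t] for t ∈ {}; since λ ∈ FIRST, also for every t ∈ FOLLOW(S) = {$}.
None of these place a production in M[S, f].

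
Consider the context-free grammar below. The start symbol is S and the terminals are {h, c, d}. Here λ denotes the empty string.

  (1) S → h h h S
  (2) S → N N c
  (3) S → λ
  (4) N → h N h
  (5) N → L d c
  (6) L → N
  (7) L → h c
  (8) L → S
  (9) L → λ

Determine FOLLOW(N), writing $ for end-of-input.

{c, d, h}

FIRST(S) = {λ, d, h}  (via N N c)
FIRST(N) = {d, h}  (via L d c)
FIRST(L) = {λ, d, h}  (via N, S)
FOLLOW(S) includes $ since S is the start symbol.
FOLLOW(L): in N→L d c, L is followed by d c with FIRST {d}. Thus FOLLOW(L) = {d}.
FOLLOW(S): in S→h h h S, the suffix after S is empty (adds nothing new); in L→S, the suffix after S is empty, so FOLLOW(S) ⊇ FOLLOW(L) = {d}. Thus FOLLOW(S) = {$, d}.
FOLLOW(N): in S→N N c (occurrence 1), N is followed by N c with FIRST {d, h}; in S→N N c (occurrence 2), N is followed by c with FIRST {c}; in N→h N h, N is followed by h with FIRST {h}; in L→N, the suffix after N is empty, so FOLLOW(N) ⊇ FOLLOW(L) = {d}. Thus FOLLOW(N) = {c, d, h}.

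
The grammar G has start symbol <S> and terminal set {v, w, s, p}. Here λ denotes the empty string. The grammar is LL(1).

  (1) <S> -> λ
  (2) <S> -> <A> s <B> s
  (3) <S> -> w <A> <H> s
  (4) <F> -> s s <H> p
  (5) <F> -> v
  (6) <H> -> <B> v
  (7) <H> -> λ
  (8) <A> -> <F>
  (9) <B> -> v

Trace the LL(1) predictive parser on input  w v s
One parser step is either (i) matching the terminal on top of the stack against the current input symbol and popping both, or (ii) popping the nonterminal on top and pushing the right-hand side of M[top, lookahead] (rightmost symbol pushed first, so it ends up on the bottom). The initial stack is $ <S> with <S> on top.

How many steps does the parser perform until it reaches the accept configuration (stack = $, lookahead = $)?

7

step 1: stack=$ <S>  input=w v s $  — expand <S> -> w <A> <H> s
step 2: stack=$ s <H> <A> w  input=w v s $  — match w
step 3: stack=$ s <H> <A>  input=v s $  — expand <A> -> <F>
step 4: stack=$ s <H> <F>  input=v s $  — expand <F> -> v
step 5: stack=$ s <H> v  input=v s $  — match v
step 6: stack=$ s <H>  input=s $  — expand <H> -> λ
step 7: stack=$ s  input=s $  — match s
Accept reached after 7 steps.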